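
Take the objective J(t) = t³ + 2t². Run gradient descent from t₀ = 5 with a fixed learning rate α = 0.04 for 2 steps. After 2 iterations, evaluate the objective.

J′(t) = 3t² + 4t
Step 1: J′(5) = 95; t₁ = 5 − 0.04·95 = 1.2
Step 2: J′(1.2) = 9.12; t₂ = 1.2 − 0.04·9.12 = 0.8352
J(0.8352) = 1.977719390208

1.977719390208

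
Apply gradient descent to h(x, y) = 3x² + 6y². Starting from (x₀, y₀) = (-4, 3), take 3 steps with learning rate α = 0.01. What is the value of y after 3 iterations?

∇h = (6x, 12y)
Step 1: at (-4, 3), ∇h = (-24, 36) → (-4, 3) − 0.01·(-24, 36) = (-3.76, 2.64)
Step 2: at (-3.76, 2.64), ∇h = (-22.56, 31.68) → (-3.76, 2.64) − 0.01·(-22.56, 31.68) = (-3.5344, 2.3232)
Step 3: at (-3.5344, 2.3232), ∇h = (-21.2064, 27.8784) → (-3.5344, 2.3232) − 0.01·(-21.2064, 27.8784) = (-3.322336, 2.044416)
y = 2.044416

2.044416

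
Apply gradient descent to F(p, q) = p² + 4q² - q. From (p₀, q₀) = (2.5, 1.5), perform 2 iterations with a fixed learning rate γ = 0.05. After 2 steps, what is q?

0.62

∇F = (2p, 8q - 1)
(p₁, q₁) = (2.5, 1.5) − 0.05·(5, 11) = (2.25, 0.95)
(p₂, q₂) = (2.25, 0.95) − 0.05·(4.5, 6.6) = (2.025, 0.62)
q = 0.62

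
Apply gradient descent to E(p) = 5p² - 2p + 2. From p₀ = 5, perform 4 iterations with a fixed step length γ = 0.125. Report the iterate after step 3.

E′(p) = 10p - 2
Step 1: E′(5) = 48; p₁ = 5 − 0.125·48 = -1
Step 2: E′(-1) = -12; p₂ = -1 − 0.125·(-12) = 0.5
Step 3: E′(0.5) = 3; p₃ = 0.5 − 0.125·3 = 0.125

0.125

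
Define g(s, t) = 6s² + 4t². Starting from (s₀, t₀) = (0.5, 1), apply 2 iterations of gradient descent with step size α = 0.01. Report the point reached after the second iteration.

∇g = (12s, 8t)
(s₁, t₁) = (0.5, 1) − 0.01·(6, 8) = (0.44, 0.92)
(s₂, t₂) = (0.44, 0.92) − 0.01·(5.28, 7.36) = (0.3872, 0.8464)

(0.3872, 0.8464)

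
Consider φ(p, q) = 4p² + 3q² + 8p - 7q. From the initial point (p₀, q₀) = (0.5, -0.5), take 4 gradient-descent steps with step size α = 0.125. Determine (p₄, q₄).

(-1, 1.16015625)

∇φ = (8p + 8, 6q - 7)
(p₁, q₁) = (0.5, -0.5) − 0.125·(12, -10) = (-1, 0.75)
(p₂, q₂) = (-1, 0.75) − 0.125·(0, -2.5) = (-1, 1.0625)
(p₃, q₃) = (-1, 1.0625) − 0.125·(0, -0.625) = (-1, 1.140625)
(p₄, q₄) = (-1, 1.140625) − 0.125·(0, -0.15625) = (-1, 1.16015625)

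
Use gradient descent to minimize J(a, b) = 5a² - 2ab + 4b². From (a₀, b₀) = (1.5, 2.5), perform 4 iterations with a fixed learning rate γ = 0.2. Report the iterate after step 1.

∇J = (10a - 2b, -2a + 8b)
Step 1: at (1.5, 2.5), ∇J = (10, 17) → (1.5, 2.5) − 0.2·(10, 17) = (-0.5, -0.9)

(-0.5, -0.9)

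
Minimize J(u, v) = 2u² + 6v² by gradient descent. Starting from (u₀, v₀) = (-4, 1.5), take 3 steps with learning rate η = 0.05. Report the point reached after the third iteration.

(-2.048, 0.096)

∇J = (4u, 12v)
Step 1: at (-4, 1.5), ∇J = (-16, 18) → (-4, 1.5) − 0.05·(-16, 18) = (-3.2, 0.6)
Step 2: at (-3.2, 0.6), ∇J = (-12.8, 7.2) → (-3.2, 0.6) − 0.05·(-12.8, 7.2) = (-2.56, 0.24)
Step 3: at (-2.56, 0.24), ∇J = (-10.24, 2.88) → (-2.56, 0.24) − 0.05·(-10.24, 2.88) = (-2.048, 0.096)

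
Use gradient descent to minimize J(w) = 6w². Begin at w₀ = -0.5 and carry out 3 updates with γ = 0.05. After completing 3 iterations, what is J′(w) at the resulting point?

-0.384

J′(w) = 12w
w₁ = -0.5 − 0.05·(-6) = -0.2
w₂ = -0.2 − 0.05·(-2.4) = -0.08
w₃ = -0.08 − 0.05·(-0.96) = -0.032
J′(w) at (-0.032) = -0.384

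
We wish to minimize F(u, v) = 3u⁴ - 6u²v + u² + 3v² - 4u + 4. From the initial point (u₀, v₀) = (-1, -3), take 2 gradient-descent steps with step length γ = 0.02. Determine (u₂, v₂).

∇F = (12u³ - 12uv + 2u - 4, -6u² + 6v)
Step 1: at (-1, -3), ∇F = (-54, -24) → (-1, -3) − 0.02·(-54, -24) = (0.08, -2.52)
Step 2: at (0.08, -2.52), ∇F = (-1.414656, -15.1584) → (0.08, -2.52) − 0.02·(-1.414656, -15.1584) = (0.10829312, -2.216832)

(0.10829312, -2.216832)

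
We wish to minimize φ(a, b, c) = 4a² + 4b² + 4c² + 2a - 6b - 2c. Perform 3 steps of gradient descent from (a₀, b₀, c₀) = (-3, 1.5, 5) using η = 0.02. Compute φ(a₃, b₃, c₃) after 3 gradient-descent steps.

40.371833380864

∇φ = (8a + 2, 8b - 6, 8c - 2)
(a₁, b₁, c₁) = (-3, 1.5, 5) − 0.02·(-22, 6, 38) = (-2.56, 1.38, 4.24)
(a₂, b₂, c₂) = (-2.56, 1.38, 4.24) − 0.02·(-18.48, 5.04, 31.92) = (-2.1904, 1.2792, 3.6016)
(a₃, b₃, c₃) = (-2.1904, 1.2792, 3.6016) − 0.02·(-15.5232, 4.2336, 26.8128) = (-1.879936, 1.194528, 3.065344)
φ(-1.879936, 1.194528, 3.065344) = 40.371833380864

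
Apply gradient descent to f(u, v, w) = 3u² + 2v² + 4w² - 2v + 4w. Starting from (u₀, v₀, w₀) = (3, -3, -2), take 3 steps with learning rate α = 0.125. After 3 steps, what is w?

∇f = (6u, 4v - 2, 8w + 4)
Step 1: at (3, -3, -2), ∇f = (18, -14, -12) → (3, -3, -2) − 0.125·(18, -14, -12) = (0.75, -1.25, -0.5)
Step 2: at (0.75, -1.25, -0.5), ∇f = (4.5, -7, 0) → (0.75, -1.25, -0.5) − 0.125·(4.5, -7, 0) = (0.1875, -0.375, -0.5)
Step 3: at (0.1875, -0.375, -0.5), ∇f = (1.125, -3.5, 0) → (0.1875, -0.375, -0.5) − 0.125·(1.125, -3.5, 0) = (0.046875, 0.0625, -0.5)
w = -0.5

-0.5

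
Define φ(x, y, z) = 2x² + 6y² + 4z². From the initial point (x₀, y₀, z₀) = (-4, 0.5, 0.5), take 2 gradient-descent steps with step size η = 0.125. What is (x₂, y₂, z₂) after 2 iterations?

(-1, 0.125, 0)

∇φ = (4x, 12y, 8z)
(x₁, y₁, z₁) = (-4, 0.5, 0.5) − 0.125·(-16, 6, 4) = (-2, -0.25, 0)
(x₂, y₂, z₂) = (-2, -0.25, 0) − 0.125·(-8, -3, 0) = (-1, 0.125, 0)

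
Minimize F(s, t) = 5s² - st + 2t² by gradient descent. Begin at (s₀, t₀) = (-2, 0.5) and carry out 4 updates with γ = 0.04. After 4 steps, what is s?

∇F = (10s - t, -s + 4t)
Step 1: at (-2, 0.5), ∇F = (-20.5, 4) → (-2, 0.5) − 0.04·(-20.5, 4) = (-1.18, 0.34)
Step 2: at (-1.18, 0.34), ∇F = (-12.14, 2.54) → (-1.18, 0.34) − 0.04·(-12.14, 2.54) = (-0.6944, 0.2384)
Step 3: at (-0.6944, 0.2384), ∇F = (-7.1824, 1.648) → (-0.6944, 0.2384) − 0.04·(-7.1824, 1.648) = (-0.407104, 0.17248)
Step 4: at (-0.407104, 0.17248), ∇F = (-4.24352, 1.097024) → (-0.407104, 0.17248) − 0.04·(-4.24352, 1.097024) = (-0.2373632, 0.12859904)
s = -0.2373632

-0.2373632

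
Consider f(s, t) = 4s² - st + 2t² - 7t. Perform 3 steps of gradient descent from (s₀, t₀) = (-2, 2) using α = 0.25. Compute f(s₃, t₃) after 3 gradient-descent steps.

22.068359375

∇f = (8s - t, -s + 4t - 7)
(s₁, t₁) = (-2, 2) − 0.25·(-18, 3) = (2.5, 1.25)
(s₂, t₂) = (2.5, 1.25) − 0.25·(18.75, -4.5) = (-2.1875, 2.375)
(s₃, t₃) = (-2.1875, 2.375) − 0.25·(-19.875, 4.6875) = (2.78125, 1.203125)
f(2.78125, 1.203125) = 22.068359375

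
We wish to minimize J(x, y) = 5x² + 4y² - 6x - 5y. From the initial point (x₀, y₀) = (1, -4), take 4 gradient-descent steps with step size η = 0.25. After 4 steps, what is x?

∇J = (10x - 6, 8y - 5)
Step 1: at (1, -4), ∇J = (4, -37) → (1, -4) − 0.25·(4, -37) = (0, 5.25)
Step 2: at (0, 5.25), ∇J = (-6, 37) → (0, 5.25) − 0.25·(-6, 37) = (1.5, -4)
Step 3: at (1.5, -4), ∇J = (9, -37) → (1.5, -4) − 0.25·(9, -37) = (-0.75, 5.25)
Step 4: at (-0.75, 5.25), ∇J = (-13.5, 37) → (-0.75, 5.25) − 0.25·(-13.5, 37) = (2.625, -4)
x = 2.625

2.625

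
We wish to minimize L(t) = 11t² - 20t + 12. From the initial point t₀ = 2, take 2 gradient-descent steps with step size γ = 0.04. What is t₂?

L′(t) = 22t - 20
t₁ = 2 − 0.04·24 = 1.04
t₂ = 1.04 − 0.04·2.88 = 0.9248

0.9248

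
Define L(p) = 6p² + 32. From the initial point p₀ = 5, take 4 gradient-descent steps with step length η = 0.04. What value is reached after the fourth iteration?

L′(p) = 12p
p₁ = 5 − 0.04·60 = 2.6
p₂ = 2.6 − 0.04·31.2 = 1.352
p₃ = 1.352 − 0.04·16.224 = 0.70304
p₄ = 0.70304 − 0.04·8.43648 = 0.3655808

0.3655808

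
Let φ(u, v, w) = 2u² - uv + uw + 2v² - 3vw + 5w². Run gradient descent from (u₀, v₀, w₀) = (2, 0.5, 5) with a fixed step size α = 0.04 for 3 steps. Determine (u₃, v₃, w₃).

∇φ = (4u - v + w, -u + 4v - 3w, u - 3v + 10w)
(u₁, v₁, w₁) = (2, 0.5, 5) − 0.04·(12.5, -15, 50.5) = (1.5, 1.1, 2.98)
(u₂, v₂, w₂) = (1.5, 1.1, 2.98) − 0.04·(7.88, -6.04, 28) = (1.1848, 1.3416, 1.86)
(u₃, v₃, w₃) = (1.1848, 1.3416, 1.86) − 0.04·(5.2576, -1.3984, 15.76) = (0.974496, 1.397536, 1.2296)

(0.974496, 1.397536, 1.2296)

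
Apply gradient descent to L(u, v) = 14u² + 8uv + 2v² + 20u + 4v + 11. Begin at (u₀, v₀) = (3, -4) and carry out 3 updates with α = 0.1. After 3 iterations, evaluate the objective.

6260.772672

∇L = (28u + 8v + 20, 8u + 4v + 4)
Step 1: at (3, -4), ∇L = (72, 12) → (3, -4) − 0.1·(72, 12) = (-4.2, -5.2)
Step 2: at (-4.2, -5.2), ∇L = (-139.2, -50.4) → (-4.2, -5.2) − 0.1·(-139.2, -50.4) = (9.72, -0.16)
Step 3: at (9.72, -0.16), ∇L = (290.88, 81.12) → (9.72, -0.16) − 0.1·(290.88, 81.12) = (-19.368, -8.272)
L(-19.368, -8.272) = 6260.772672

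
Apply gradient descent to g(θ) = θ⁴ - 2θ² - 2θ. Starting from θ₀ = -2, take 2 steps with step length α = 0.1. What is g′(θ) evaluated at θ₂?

-2.345764069376

g′(θ) = 4θ³ - 4θ - 2
θ₁ = -2 − 0.1·(-26) = 0.6
θ₂ = 0.6 − 0.1·(-3.536) = 0.9536
g′(θ) at (0.9536) = -2.345764069376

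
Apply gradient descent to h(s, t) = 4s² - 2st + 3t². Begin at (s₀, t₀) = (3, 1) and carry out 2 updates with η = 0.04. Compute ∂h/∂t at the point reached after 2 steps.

2.5344

∇h = (8s - 2t, -2s + 6t)
Step 1: at (3, 1), ∇h = (22, 0) → (3, 1) − 0.04·(22, 0) = (2.12, 1)
Step 2: at (2.12, 1), ∇h = (14.96, 1.76) → (2.12, 1) − 0.04·(14.96, 1.76) = (1.5216, 0.9296)
∂h/∂t at (1.5216, 0.9296) = 2.5344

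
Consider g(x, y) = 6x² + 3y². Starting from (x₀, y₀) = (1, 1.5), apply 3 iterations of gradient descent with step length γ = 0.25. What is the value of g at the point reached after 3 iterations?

∇g = (12x, 6y)
Step 1: at (1, 1.5), ∇g = (12, 9) → (1, 1.5) − 0.25·(12, 9) = (-2, -0.75)
Step 2: at (-2, -0.75), ∇g = (-24, -4.5) → (-2, -0.75) − 0.25·(-24, -4.5) = (4, 0.375)
Step 3: at (4, 0.375), ∇g = (48, 2.25) → (4, 0.375) − 0.25·(48, 2.25) = (-8, -0.1875)
g(-8, -0.1875) = 384.10546875

384.10546875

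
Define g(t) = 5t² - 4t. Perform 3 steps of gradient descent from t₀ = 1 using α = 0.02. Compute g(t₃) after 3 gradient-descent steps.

-0.3281408

g′(t) = 10t - 4
t₁ = 1 − 0.02·6 = 0.88
t₂ = 0.88 − 0.02·4.8 = 0.784
t₃ = 0.784 − 0.02·3.84 = 0.7072
g(0.7072) = -0.3281408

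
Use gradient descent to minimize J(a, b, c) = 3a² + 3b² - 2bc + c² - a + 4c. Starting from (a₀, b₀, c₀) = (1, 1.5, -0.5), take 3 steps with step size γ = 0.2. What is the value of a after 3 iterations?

∇J = (6a - 1, 6b - 2c, -2b + 2c + 4)
(a₁, b₁, c₁) = (1, 1.5, -0.5) − 0.2·(5, 10, 0) = (0, -0.5, -0.5)
(a₂, b₂, c₂) = (0, -0.5, -0.5) − 0.2·(-1, -2, 4) = (0.2, -0.1, -1.3)
(a₃, b₃, c₃) = (0.2, -0.1, -1.3) − 0.2·(0.2, 2, 1.6) = (0.16, -0.5, -1.62)
a = 0.16

0.16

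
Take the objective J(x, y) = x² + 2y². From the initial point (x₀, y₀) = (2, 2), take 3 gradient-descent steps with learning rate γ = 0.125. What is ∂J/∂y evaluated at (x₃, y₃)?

1

∇J = (2x, 4y)
(x₁, y₁) = (2, 2) − 0.125·(4, 8) = (1.5, 1)
(x₂, y₂) = (1.5, 1) − 0.125·(3, 4) = (1.125, 0.5)
(x₃, y₃) = (1.125, 0.5) − 0.125·(2.25, 2) = (0.84375, 0.25)
∂J/∂y at (0.84375, 0.25) = 1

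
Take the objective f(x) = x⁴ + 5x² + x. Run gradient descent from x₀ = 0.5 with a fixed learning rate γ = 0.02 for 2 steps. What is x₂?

f′(x) = 4x³ + 10x + 1
Step 1: f′(0.5) = 6.5; x₁ = 0.5 − 0.02·6.5 = 0.37
Step 2: f′(0.37) = 4.902612; x₂ = 0.37 − 0.02·4.902612 = 0.27194776

0.27194776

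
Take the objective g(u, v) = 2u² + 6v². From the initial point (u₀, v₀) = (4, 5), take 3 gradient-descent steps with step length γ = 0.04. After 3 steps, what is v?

0.70304

∇g = (4u, 12v)
(u₁, v₁) = (4, 5) − 0.04·(16, 60) = (3.36, 2.6)
(u₂, v₂) = (3.36, 2.6) − 0.04·(13.44, 31.2) = (2.8224, 1.352)
(u₃, v₃) = (2.8224, 1.352) − 0.04·(11.2896, 16.224) = (2.370816, 0.70304)
v = 0.70304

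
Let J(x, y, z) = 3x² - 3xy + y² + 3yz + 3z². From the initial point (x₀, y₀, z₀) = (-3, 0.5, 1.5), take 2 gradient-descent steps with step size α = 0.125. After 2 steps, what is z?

0.5390625

∇J = (6x - 3y, -3x + 2y + 3z, 3y + 6z)
Step 1: at (-3, 0.5, 1.5), ∇J = (-19.5, 14.5, 10.5) → (-3, 0.5, 1.5) − 0.125·(-19.5, 14.5, 10.5) = (-0.5625, -1.3125, 0.1875)
Step 2: at (-0.5625, -1.3125, 0.1875), ∇J = (0.5625, -0.375, -2.8125) → (-0.5625, -1.3125, 0.1875) − 0.125·(0.5625, -0.375, -2.8125) = (-0.6328125, -1.265625, 0.5390625)
z = 0.5390625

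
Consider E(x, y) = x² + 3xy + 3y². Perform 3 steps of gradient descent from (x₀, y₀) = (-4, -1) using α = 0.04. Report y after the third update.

∇E = (2x + 3y, 3x + 6y)
Step 1: at (-4, -1), ∇E = (-11, -18) → (-4, -1) − 0.04·(-11, -18) = (-3.56, -0.28)
Step 2: at (-3.56, -0.28), ∇E = (-7.96, -12.36) → (-3.56, -0.28) − 0.04·(-7.96, -12.36) = (-3.2416, 0.2144)
Step 3: at (-3.2416, 0.2144), ∇E = (-5.84, -8.4384) → (-3.2416, 0.2144) − 0.04·(-5.84, -8.4384) = (-3.008, 0.551936)
y = 0.551936

0.551936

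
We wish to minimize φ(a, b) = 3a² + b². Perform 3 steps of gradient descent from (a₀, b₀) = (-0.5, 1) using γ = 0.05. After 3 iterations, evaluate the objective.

∇φ = (6a, 2b)
(a₁, b₁) = (-0.5, 1) − 0.05·(-3, 2) = (-0.35, 0.9)
(a₂, b₂) = (-0.35, 0.9) − 0.05·(-2.1, 1.8) = (-0.245, 0.81)
(a₃, b₃) = (-0.245, 0.81) − 0.05·(-1.47, 1.62) = (-0.1715, 0.729)
φ(-0.1715, 0.729) = 0.61967775

0.61967775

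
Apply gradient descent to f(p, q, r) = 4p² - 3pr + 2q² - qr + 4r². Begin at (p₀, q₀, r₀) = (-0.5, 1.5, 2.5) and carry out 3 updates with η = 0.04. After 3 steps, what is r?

0.88944

∇f = (8p - 3r, 4q - r, -3p - q + 8r)
Step 1: at (-0.5, 1.5, 2.5), ∇f = (-11.5, 3.5, 20) → (-0.5, 1.5, 2.5) − 0.04·(-11.5, 3.5, 20) = (-0.04, 1.36, 1.7)
Step 2: at (-0.04, 1.36, 1.7), ∇f = (-5.42, 3.74, 12.36) → (-0.04, 1.36, 1.7) − 0.04·(-5.42, 3.74, 12.36) = (0.1768, 1.2104, 1.2056)
Step 3: at (0.1768, 1.2104, 1.2056), ∇f = (-2.2024, 3.636, 7.904) → (0.1768, 1.2104, 1.2056) − 0.04·(-2.2024, 3.636, 7.904) = (0.264896, 1.06496, 0.88944)
r = 0.88944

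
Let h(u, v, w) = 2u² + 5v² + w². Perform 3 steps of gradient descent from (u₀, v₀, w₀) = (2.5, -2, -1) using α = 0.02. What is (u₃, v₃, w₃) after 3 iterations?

(1.94672, -1.024, -0.884736)

∇h = (4u, 10v, 2w)
Step 1: at (2.5, -2, -1), ∇h = (10, -20, -2) → (2.5, -2, -1) − 0.02·(10, -20, -2) = (2.3, -1.6, -0.96)
Step 2: at (2.3, -1.6, -0.96), ∇h = (9.2, -16, -1.92) → (2.3, -1.6, -0.96) − 0.02·(9.2, -16, -1.92) = (2.116, -1.28, -0.9216)
Step 3: at (2.116, -1.28, -0.9216), ∇h = (8.464, -12.8, -1.8432) → (2.116, -1.28, -0.9216) − 0.02·(8.464, -12.8, -1.8432) = (1.94672, -1.024, -0.884736)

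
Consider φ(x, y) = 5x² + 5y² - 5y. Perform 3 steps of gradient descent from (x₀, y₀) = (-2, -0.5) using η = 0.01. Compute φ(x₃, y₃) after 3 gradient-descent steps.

12.036025

∇φ = (10x, 10y - 5)
(x₁, y₁) = (-2, -0.5) − 0.01·(-20, -10) = (-1.8, -0.4)
(x₂, y₂) = (-1.8, -0.4) − 0.01·(-18, -9) = (-1.62, -0.31)
(x₃, y₃) = (-1.62, -0.31) − 0.01·(-16.2, -8.1) = (-1.458, -0.229)
φ(-1.458, -0.229) = 12.036025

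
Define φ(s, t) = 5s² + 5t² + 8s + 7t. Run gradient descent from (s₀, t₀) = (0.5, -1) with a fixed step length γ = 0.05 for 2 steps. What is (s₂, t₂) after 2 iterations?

(-0.475, -0.775)

∇φ = (10s + 8, 10t + 7)
Step 1: at (0.5, -1), ∇φ = (13, -3) → (0.5, -1) − 0.05·(13, -3) = (-0.15, -0.85)
Step 2: at (-0.15, -0.85), ∇φ = (6.5, -1.5) → (-0.15, -0.85) − 0.05·(6.5, -1.5) = (-0.475, -0.775)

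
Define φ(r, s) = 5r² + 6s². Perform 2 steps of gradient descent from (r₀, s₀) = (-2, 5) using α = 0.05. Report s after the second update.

∇φ = (10r, 12s)
Step 1: at (-2, 5), ∇φ = (-20, 60) → (-2, 5) − 0.05·(-20, 60) = (-1, 2)
Step 2: at (-1, 2), ∇φ = (-10, 24) → (-1, 2) − 0.05·(-10, 24) = (-0.5, 0.8)
s = 0.8

0.8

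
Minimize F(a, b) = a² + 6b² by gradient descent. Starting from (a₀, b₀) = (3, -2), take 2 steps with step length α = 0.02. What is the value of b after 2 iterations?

∇F = (2a, 12b)
(a₁, b₁) = (3, -2) − 0.02·(6, -24) = (2.88, -1.52)
(a₂, b₂) = (2.88, -1.52) − 0.02·(5.76, -18.24) = (2.7648, -1.1552)
b = -1.1552

-1.1552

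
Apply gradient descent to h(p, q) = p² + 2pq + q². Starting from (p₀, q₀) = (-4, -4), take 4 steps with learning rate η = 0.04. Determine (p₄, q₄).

∇h = (2p + 2q, 2p + 2q)
(p₁, q₁) = (-4, -4) − 0.04·(-16, -16) = (-3.36, -3.36)
(p₂, q₂) = (-3.36, -3.36) − 0.04·(-13.44, -13.44) = (-2.8224, -2.8224)
(p₃, q₃) = (-2.8224, -2.8224) − 0.04·(-11.2896, -11.2896) = (-2.370816, -2.370816)
(p₄, q₄) = (-2.370816, -2.370816) − 0.04·(-9.483264, -9.483264) = (-1.99148544, -1.99148544)

(-1.99148544, -1.99148544)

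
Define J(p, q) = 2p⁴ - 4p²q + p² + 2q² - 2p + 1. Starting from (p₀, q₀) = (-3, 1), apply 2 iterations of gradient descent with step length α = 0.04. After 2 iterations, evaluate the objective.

∇J = (8p³ - 8pq + 2p - 2, -4p² + 4q)
Step 1: at (-3, 1), ∇J = (-200, -32) → (-3, 1) − 0.04·(-200, -32) = (5, 2.28)
Step 2: at (5, 2.28), ∇J = (916.8, -90.88) → (5, 2.28) − 0.04·(916.8, -90.88) = (-31.672, 5.9152)
J(-31.672, 5.9152) = 1989884.671283494912

1989884.671283494912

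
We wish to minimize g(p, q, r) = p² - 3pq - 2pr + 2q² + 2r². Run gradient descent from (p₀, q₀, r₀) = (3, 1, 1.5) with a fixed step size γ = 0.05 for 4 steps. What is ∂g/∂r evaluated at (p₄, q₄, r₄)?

∇g = (2p - 3q - 2r, -3p + 4q, -2p + 4r)
(p₁, q₁, r₁) = (3, 1, 1.5) − 0.05·(0, -5, 0) = (3, 1.25, 1.5)
(p₂, q₂, r₂) = (3, 1.25, 1.5) − 0.05·(-0.75, -4, 0) = (3.0375, 1.45, 1.5)
(p₃, q₃, r₃) = (3.0375, 1.45, 1.5) − 0.05·(-1.275, -3.3125, -0.075) = (3.10125, 1.615625, 1.50375)
(p₄, q₄, r₄) = (3.10125, 1.615625, 1.50375) − 0.05·(-1.651875, -2.84125, -0.1875) = (3.18384375, 1.7576875, 1.513125)
∂g/∂r at (3.18384375, 1.7576875, 1.513125) = -0.3151875

-0.3151875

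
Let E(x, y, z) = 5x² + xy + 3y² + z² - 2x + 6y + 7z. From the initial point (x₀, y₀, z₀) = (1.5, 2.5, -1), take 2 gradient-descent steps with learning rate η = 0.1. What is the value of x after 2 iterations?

∇E = (10x + y - 2, x + 6y + 6, 2z + 7)
Step 1: at (1.5, 2.5, -1), ∇E = (15.5, 22.5, 5) → (1.5, 2.5, -1) − 0.1·(15.5, 22.5, 5) = (-0.05, 0.25, -1.5)
Step 2: at (-0.05, 0.25, -1.5), ∇E = (-2.25, 7.45, 4) → (-0.05, 0.25, -1.5) − 0.1·(-2.25, 7.45, 4) = (0.175, -0.495, -1.9)
x = 0.175

0.175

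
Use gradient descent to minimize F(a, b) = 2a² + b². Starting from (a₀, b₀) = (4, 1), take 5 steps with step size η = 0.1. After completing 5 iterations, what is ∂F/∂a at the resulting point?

1.24416

∇F = (4a, 2b)
Step 1: at (4, 1), ∇F = (16, 2) → (4, 1) − 0.1·(16, 2) = (2.4, 0.8)
Step 2: at (2.4, 0.8), ∇F = (9.6, 1.6) → (2.4, 0.8) − 0.1·(9.6, 1.6) = (1.44, 0.64)
Step 3: at (1.44, 0.64), ∇F = (5.76, 1.28) → (1.44, 0.64) − 0.1·(5.76, 1.28) = (0.864, 0.512)
Step 4: at (0.864, 0.512), ∇F = (3.456, 1.024) → (0.864, 0.512) − 0.1·(3.456, 1.024) = (0.5184, 0.4096)
Step 5: at (0.5184, 0.4096), ∇F = (2.0736, 0.8192) → (0.5184, 0.4096) − 0.1·(2.0736, 0.8192) = (0.31104, 0.32768)
∂F/∂a at (0.31104, 0.32768) = 1.24416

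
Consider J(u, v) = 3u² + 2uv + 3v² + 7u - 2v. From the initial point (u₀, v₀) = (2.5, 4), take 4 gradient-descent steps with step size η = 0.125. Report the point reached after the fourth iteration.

∇J = (6u + 2v + 7, 2u + 6v - 2)
Step 1: at (2.5, 4), ∇J = (30, 27) → (2.5, 4) − 0.125·(30, 27) = (-1.25, 0.625)
Step 2: at (-1.25, 0.625), ∇J = (0.75, -0.75) → (-1.25, 0.625) − 0.125·(0.75, -0.75) = (-1.34375, 0.71875)
Step 3: at (-1.34375, 0.71875), ∇J = (0.375, -0.375) → (-1.34375, 0.71875) − 0.125·(0.375, -0.375) = (-1.390625, 0.765625)
Step 4: at (-1.390625, 0.765625), ∇J = (0.1875, -0.1875) → (-1.390625, 0.765625) − 0.125·(0.1875, -0.1875) = (-1.4140625, 0.7890625)

(-1.4140625, 0.7890625)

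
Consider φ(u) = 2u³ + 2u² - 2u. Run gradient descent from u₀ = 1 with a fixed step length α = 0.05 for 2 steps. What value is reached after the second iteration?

φ′(u) = 6u² + 4u - 2
Step 1: φ′(1) = 8; u₁ = 1 − 0.05·8 = 0.6
Step 2: φ′(0.6) = 2.56; u₂ = 0.6 − 0.05·2.56 = 0.472

0.472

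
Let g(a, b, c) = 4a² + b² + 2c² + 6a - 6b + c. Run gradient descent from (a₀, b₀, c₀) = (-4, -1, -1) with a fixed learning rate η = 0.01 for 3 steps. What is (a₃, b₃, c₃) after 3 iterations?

∇g = (8a + 6, 2b - 6, 4c + 1)
(a₁, b₁, c₁) = (-4, -1, -1) − 0.01·(-26, -8, -3) = (-3.74, -0.92, -0.97)
(a₂, b₂, c₂) = (-3.74, -0.92, -0.97) − 0.01·(-23.92, -7.84, -2.88) = (-3.5008, -0.8416, -0.9412)
(a₃, b₃, c₃) = (-3.5008, -0.8416, -0.9412) − 0.01·(-22.0064, -7.6832, -2.7648) = (-3.280736, -0.764768, -0.913552)

(-3.280736, -0.764768, -0.913552)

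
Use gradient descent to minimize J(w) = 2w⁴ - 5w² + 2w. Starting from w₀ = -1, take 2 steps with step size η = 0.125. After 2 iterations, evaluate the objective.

-0.8046875

J′(w) = 8w³ - 10w + 2
Step 1: J′(-1) = 4; w₁ = -1 − 0.125·4 = -1.5
Step 2: J′(-1.5) = -10; w₂ = -1.5 − 0.125·(-10) = -0.25
J(-0.25) = -0.8046875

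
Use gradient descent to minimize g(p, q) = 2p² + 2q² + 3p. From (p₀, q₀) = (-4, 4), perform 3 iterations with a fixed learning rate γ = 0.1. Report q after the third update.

∇g = (4p + 3, 4q)
Step 1: at (-4, 4), ∇g = (-13, 16) → (-4, 4) − 0.1·(-13, 16) = (-2.7, 2.4)
Step 2: at (-2.7, 2.4), ∇g = (-7.8, 9.6) → (-2.7, 2.4) − 0.1·(-7.8, 9.6) = (-1.92, 1.44)
Step 3: at (-1.92, 1.44), ∇g = (-4.68, 5.76) → (-1.92, 1.44) − 0.1·(-4.68, 5.76) = (-1.452, 0.864)
q = 0.864

0.864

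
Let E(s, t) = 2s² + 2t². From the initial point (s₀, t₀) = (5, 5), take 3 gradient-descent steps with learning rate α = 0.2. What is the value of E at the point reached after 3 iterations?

∇E = (4s, 4t)
(s₁, t₁) = (5, 5) − 0.2·(20, 20) = (1, 1)
(s₂, t₂) = (1, 1) − 0.2·(4, 4) = (0.2, 0.2)
(s₃, t₃) = (0.2, 0.2) − 0.2·(0.8, 0.8) = (0.04, 0.04)
E(0.04, 0.04) = 0.0064

0.0064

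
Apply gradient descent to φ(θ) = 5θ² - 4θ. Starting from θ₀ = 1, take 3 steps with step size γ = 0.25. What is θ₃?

φ′(θ) = 10θ - 4
Step 1: φ′(1) = 6; θ₁ = 1 − 0.25·6 = -0.5
Step 2: φ′(-0.5) = -9; θ₂ = -0.5 − 0.25·(-9) = 1.75
Step 3: φ′(1.75) = 13.5; θ₃ = 1.75 − 0.25·13.5 = -1.625

-1.625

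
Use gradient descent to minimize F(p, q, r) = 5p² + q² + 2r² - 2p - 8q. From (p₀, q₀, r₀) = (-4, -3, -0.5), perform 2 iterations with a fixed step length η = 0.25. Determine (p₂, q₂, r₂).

(-9.25, 2.25, 0)

∇F = (10p - 2, 2q - 8, 4r)
Step 1: at (-4, -3, -0.5), ∇F = (-42, -14, -2) → (-4, -3, -0.5) − 0.25·(-42, -14, -2) = (6.5, 0.5, 0)
Step 2: at (6.5, 0.5, 0), ∇F = (63, -7, 0) → (6.5, 0.5, 0) − 0.25·(63, -7, 0) = (-9.25, 2.25, 0)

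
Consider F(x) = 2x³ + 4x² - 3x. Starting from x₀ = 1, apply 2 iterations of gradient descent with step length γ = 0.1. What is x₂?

F′(x) = 6x² + 8x - 3
x₁ = 1 − 0.1·11 = -0.1
x₂ = -0.1 − 0.1·(-3.74) = 0.274

0.274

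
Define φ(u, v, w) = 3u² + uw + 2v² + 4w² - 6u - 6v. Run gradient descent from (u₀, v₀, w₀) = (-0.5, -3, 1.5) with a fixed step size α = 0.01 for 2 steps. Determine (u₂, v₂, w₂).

(-0.35335, -2.6472, 1.27845)

∇φ = (6u + w - 6, 4v - 6, u + 8w)
Step 1: at (-0.5, -3, 1.5), ∇φ = (-7.5, -18, 11.5) → (-0.5, -3, 1.5) − 0.01·(-7.5, -18, 11.5) = (-0.425, -2.82, 1.385)
Step 2: at (-0.425, -2.82, 1.385), ∇φ = (-7.165, -17.28, 10.655) → (-0.425, -2.82, 1.385) − 0.01·(-7.165, -17.28, 10.655) = (-0.35335, -2.6472, 1.27845)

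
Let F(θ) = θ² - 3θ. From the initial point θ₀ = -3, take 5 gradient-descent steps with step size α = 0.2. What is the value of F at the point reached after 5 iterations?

-2.1275559936

F′(θ) = 2θ - 3
Step 1: F′(-3) = -9; θ₁ = -3 − 0.2·(-9) = -1.2
Step 2: F′(-1.2) = -5.4; θ₂ = -1.2 − 0.2·(-5.4) = -0.12
Step 3: F′(-0.12) = -3.24; θ₃ = -0.12 − 0.2·(-3.24) = 0.528
Step 4: F′(0.528) = -1.944; θ₄ = 0.528 − 0.2·(-1.944) = 0.9168
Step 5: F′(0.9168) = -1.1664; θ₅ = 0.9168 − 0.2·(-1.1664) = 1.15008
F(1.15008) = -2.1275559936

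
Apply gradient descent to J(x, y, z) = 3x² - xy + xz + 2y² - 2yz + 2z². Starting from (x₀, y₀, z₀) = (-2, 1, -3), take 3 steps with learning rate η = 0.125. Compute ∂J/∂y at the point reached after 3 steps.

-0.734375

∇J = (6x - y + z, -x + 4y - 2z, x - 2y + 4z)
Step 1: at (-2, 1, -3), ∇J = (-16, 12, -16) → (-2, 1, -3) − 0.125·(-16, 12, -16) = (0, -0.5, -1)
Step 2: at (0, -0.5, -1), ∇J = (-0.5, 0, -3) → (0, -0.5, -1) − 0.125·(-0.5, 0, -3) = (0.0625, -0.5, -0.625)
Step 3: at (0.0625, -0.5, -0.625), ∇J = (0.25, -0.8125, -1.4375) → (0.0625, -0.5, -0.625) − 0.125·(0.25, -0.8125, -1.4375) = (0.03125, -0.3984375, -0.4453125)
∂J/∂y at (0.03125, -0.3984375, -0.4453125) = -0.734375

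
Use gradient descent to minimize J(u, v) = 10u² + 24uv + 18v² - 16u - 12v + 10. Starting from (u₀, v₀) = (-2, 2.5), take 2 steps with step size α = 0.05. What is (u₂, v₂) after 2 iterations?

(-0.4, 2.44)

∇J = (20u + 24v - 16, 24u + 36v - 12)
(u₁, v₁) = (-2, 2.5) − 0.05·(4, 30) = (-2.2, 1)
(u₂, v₂) = (-2.2, 1) − 0.05·(-36, -28.8) = (-0.4, 2.44)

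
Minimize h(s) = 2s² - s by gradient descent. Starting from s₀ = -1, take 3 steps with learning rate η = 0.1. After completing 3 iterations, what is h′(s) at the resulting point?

h′(s) = 4s - 1
s₁ = -1 − 0.1·(-5) = -0.5
s₂ = -0.5 − 0.1·(-3) = -0.2
s₃ = -0.2 − 0.1·(-1.8) = -0.02
h′(s) at (-0.02) = -1.08

-1.08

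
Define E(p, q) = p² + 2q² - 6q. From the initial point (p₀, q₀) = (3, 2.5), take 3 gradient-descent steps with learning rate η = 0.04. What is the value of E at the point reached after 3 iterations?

∇E = (2p, 4q - 6)
(p₁, q₁) = (3, 2.5) − 0.04·(6, 4) = (2.76, 2.34)
(p₂, q₂) = (2.76, 2.34) − 0.04·(5.52, 3.36) = (2.5392, 2.2056)
(p₃, q₃) = (2.5392, 2.2056) − 0.04·(5.0784, 2.8224) = (2.336064, 2.092704)
E(2.336064, 2.092704) = 1.659791075328

1.659791075328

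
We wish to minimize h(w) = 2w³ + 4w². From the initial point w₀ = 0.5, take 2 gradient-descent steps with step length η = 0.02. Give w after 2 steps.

h′(w) = 6w² + 8w
w₁ = 0.5 − 0.02·5.5 = 0.39
w₂ = 0.39 − 0.02·4.0326 = 0.309348

0.309348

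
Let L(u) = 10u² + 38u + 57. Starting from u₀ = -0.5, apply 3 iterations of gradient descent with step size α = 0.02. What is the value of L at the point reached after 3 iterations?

21.8144576

L′(u) = 20u + 38
u₁ = -0.5 − 0.02·28 = -1.06
u₂ = -1.06 − 0.02·16.8 = -1.396
u₃ = -1.396 − 0.02·10.08 = -1.5976
L(-1.5976) = 21.8144576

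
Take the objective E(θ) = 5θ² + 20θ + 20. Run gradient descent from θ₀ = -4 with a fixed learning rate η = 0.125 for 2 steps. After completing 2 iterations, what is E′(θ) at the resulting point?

E′(θ) = 10θ + 20
Step 1: E′(-4) = -20; θ₁ = -4 − 0.125·(-20) = -1.5
Step 2: E′(-1.5) = 5; θ₂ = -1.5 − 0.125·5 = -2.125
E′(θ) at (-2.125) = -1.25

-1.25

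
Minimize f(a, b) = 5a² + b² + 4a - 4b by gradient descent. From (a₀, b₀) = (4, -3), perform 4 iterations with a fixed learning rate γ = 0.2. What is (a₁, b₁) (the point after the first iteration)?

(-4.8, -1)

∇f = (10a + 4, 2b - 4)
(a₁, b₁) = (4, -3) − 0.2·(44, -10) = (-4.8, -1)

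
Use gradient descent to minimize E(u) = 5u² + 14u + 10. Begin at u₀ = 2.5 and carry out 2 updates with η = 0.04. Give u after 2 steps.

E′(u) = 10u + 14
u₁ = 2.5 − 0.04·39 = 0.94
u₂ = 0.94 − 0.04·23.4 = 0.004

0.004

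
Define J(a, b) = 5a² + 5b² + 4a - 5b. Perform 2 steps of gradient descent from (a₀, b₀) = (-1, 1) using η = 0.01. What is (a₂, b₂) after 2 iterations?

(-0.886, 0.905)

∇J = (10a + 4, 10b - 5)
Step 1: at (-1, 1), ∇J = (-6, 5) → (-1, 1) − 0.01·(-6, 5) = (-0.94, 0.95)
Step 2: at (-0.94, 0.95), ∇J = (-5.4, 4.5) → (-0.94, 0.95) − 0.01·(-5.4, 4.5) = (-0.886, 0.905)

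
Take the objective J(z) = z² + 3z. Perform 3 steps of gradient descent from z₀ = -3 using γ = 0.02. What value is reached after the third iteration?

-2.827104

J′(z) = 2z + 3
Step 1: J′(-3) = -3; z₁ = -3 − 0.02·(-3) = -2.94
Step 2: J′(-2.94) = -2.88; z₂ = -2.94 − 0.02·(-2.88) = -2.8824
Step 3: J′(-2.8824) = -2.7648; z₃ = -2.8824 − 0.02·(-2.7648) = -2.827104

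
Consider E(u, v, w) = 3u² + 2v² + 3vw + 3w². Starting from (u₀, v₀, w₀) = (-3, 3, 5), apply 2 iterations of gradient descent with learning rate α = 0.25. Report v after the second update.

3.5625

∇E = (6u, 4v + 3w, 3v + 6w)
(u₁, v₁, w₁) = (-3, 3, 5) − 0.25·(-18, 27, 39) = (1.5, -3.75, -4.75)
(u₂, v₂, w₂) = (1.5, -3.75, -4.75) − 0.25·(9, -29.25, -39.75) = (-0.75, 3.5625, 5.1875)
v = 3.5625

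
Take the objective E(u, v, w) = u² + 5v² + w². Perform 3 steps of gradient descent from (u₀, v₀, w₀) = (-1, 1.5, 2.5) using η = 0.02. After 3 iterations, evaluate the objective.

∇E = (2u, 10v, 2w)
(u₁, v₁, w₁) = (-1, 1.5, 2.5) − 0.02·(-2, 15, 5) = (-0.96, 1.2, 2.4)
(u₂, v₂, w₂) = (-0.96, 1.2, 2.4) − 0.02·(-1.92, 12, 4.8) = (-0.9216, 0.96, 2.304)
(u₃, v₃, w₃) = (-0.9216, 0.96, 2.304) − 0.02·(-1.8432, 9.6, 4.608) = (-0.884736, 0.768, 2.21184)
E(-0.884736, 0.768, 2.21184) = 8.624113975296

8.624113975296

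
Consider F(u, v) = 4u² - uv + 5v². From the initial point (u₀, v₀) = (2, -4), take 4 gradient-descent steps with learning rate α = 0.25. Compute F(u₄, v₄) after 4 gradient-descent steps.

4530.2396240234375

∇F = (8u - v, -u + 10v)
(u₁, v₁) = (2, -4) − 0.25·(20, -42) = (-3, 6.5)
(u₂, v₂) = (-3, 6.5) − 0.25·(-30.5, 68) = (4.625, -10.5)
(u₃, v₃) = (4.625, -10.5) − 0.25·(47.5, -109.625) = (-7.25, 16.90625)
(u₄, v₄) = (-7.25, 16.90625) − 0.25·(-74.90625, 176.3125) = (11.4765625, -27.171875)
F(11.4765625, -27.171875) = 4530.2396240234375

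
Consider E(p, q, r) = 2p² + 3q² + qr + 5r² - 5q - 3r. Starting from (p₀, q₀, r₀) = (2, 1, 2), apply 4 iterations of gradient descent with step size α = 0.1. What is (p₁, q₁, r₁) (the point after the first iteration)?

∇E = (4p, 6q + r - 5, q + 10r - 3)
(p₁, q₁, r₁) = (2, 1, 2) − 0.1·(8, 3, 18) = (1.2, 0.7, 0.2)

(1.2, 0.7, 0.2)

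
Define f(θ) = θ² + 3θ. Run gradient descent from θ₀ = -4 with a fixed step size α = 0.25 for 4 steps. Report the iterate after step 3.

f′(θ) = 2θ + 3
θ₁ = -4 − 0.25·(-5) = -2.75
θ₂ = -2.75 − 0.25·(-2.5) = -2.125
θ₃ = -2.125 − 0.25·(-1.25) = -1.8125

-1.8125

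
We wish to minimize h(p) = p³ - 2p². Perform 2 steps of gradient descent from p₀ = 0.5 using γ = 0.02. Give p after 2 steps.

0.5504625

h′(p) = 3p² - 4p
p₁ = 0.5 − 0.02·(-1.25) = 0.525
p₂ = 0.525 − 0.02·(-1.273125) = 0.5504625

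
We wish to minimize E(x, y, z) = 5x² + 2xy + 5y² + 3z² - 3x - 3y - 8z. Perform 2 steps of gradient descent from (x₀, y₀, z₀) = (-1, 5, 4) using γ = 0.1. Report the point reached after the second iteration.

(0.2, 0.44, 1.76)

∇E = (10x + 2y - 3, 2x + 10y - 3, 6z - 8)
Step 1: at (-1, 5, 4), ∇E = (-3, 45, 16) → (-1, 5, 4) − 0.1·(-3, 45, 16) = (-0.7, 0.5, 2.4)
Step 2: at (-0.7, 0.5, 2.4), ∇E = (-9, 0.6, 6.4) → (-0.7, 0.5, 2.4) − 0.1·(-9, 0.6, 6.4) = (0.2, 0.44, 1.76)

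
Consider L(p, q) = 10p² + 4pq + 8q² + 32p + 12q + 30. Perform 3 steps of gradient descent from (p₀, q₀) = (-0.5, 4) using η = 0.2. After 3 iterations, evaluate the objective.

207221.88368

∇L = (20p + 4q + 32, 4p + 16q + 12)
Step 1: at (-0.5, 4), ∇L = (38, 74) → (-0.5, 4) − 0.2·(38, 74) = (-8.1, -10.8)
Step 2: at (-8.1, -10.8), ∇L = (-173.2, -193.2) → (-8.1, -10.8) − 0.2·(-173.2, -193.2) = (26.54, 27.84)
Step 3: at (26.54, 27.84), ∇L = (674.16, 563.6) → (26.54, 27.84) − 0.2·(674.16, 563.6) = (-108.292, -84.88)
L(-108.292, -84.88) = 207221.88368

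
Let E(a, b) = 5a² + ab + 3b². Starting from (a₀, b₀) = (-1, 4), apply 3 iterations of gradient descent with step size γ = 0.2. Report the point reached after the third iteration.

(0.064, 0)

∇E = (10a + b, a + 6b)
(a₁, b₁) = (-1, 4) − 0.2·(-6, 23) = (0.2, -0.6)
(a₂, b₂) = (0.2, -0.6) − 0.2·(1.4, -3.4) = (-0.08, 0.08)
(a₃, b₃) = (-0.08, 0.08) − 0.2·(-0.72, 0.4) = (0.064, 0)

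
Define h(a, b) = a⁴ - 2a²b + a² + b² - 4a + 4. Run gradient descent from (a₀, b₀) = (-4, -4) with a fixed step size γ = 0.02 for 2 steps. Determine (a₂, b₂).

∇h = (4a³ - 4ab + 2a - 4, -2a² + 2b)
Step 1: at (-4, -4), ∇h = (-332, -40) → (-4, -4) − 0.02·(-332, -40) = (2.64, -3.2)
Step 2: at (2.64, -3.2), ∇h = (108.670976, -20.3392) → (2.64, -3.2) − 0.02·(108.670976, -20.3392) = (0.46658048, -2.793216)

(0.46658048, -2.793216)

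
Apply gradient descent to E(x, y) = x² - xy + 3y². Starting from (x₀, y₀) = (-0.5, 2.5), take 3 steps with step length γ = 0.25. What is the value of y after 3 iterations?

∇E = (2x - y, -x + 6y)
Step 1: at (-0.5, 2.5), ∇E = (-3.5, 15.5) → (-0.5, 2.5) − 0.25·(-3.5, 15.5) = (0.375, -1.375)
Step 2: at (0.375, -1.375), ∇E = (2.125, -8.625) → (0.375, -1.375) − 0.25·(2.125, -8.625) = (-0.15625, 0.78125)
Step 3: at (-0.15625, 0.78125), ∇E = (-1.09375, 4.84375) → (-0.15625, 0.78125) − 0.25·(-1.09375, 4.84375) = (0.1171875, -0.4296875)
y = -0.4296875

-0.4296875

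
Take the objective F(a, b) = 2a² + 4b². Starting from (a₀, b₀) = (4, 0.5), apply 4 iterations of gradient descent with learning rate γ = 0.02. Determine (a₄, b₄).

(2.86557184, 0.24893568)

∇F = (4a, 8b)
(a₁, b₁) = (4, 0.5) − 0.02·(16, 4) = (3.68, 0.42)
(a₂, b₂) = (3.68, 0.42) − 0.02·(14.72, 3.36) = (3.3856, 0.3528)
(a₃, b₃) = (3.3856, 0.3528) − 0.02·(13.5424, 2.8224) = (3.114752, 0.296352)
(a₄, b₄) = (3.114752, 0.296352) − 0.02·(12.459008, 2.370816) = (2.86557184, 0.24893568)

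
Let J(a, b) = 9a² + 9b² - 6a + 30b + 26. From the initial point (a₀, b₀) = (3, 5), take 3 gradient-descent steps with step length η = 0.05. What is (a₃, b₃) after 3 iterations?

(0.336, -1.66)

∇J = (18a - 6, 18b + 30)
(a₁, b₁) = (3, 5) − 0.05·(48, 120) = (0.6, -1)
(a₂, b₂) = (0.6, -1) − 0.05·(4.8, 12) = (0.36, -1.6)
(a₃, b₃) = (0.36, -1.6) − 0.05·(0.48, 1.2) = (0.336, -1.66)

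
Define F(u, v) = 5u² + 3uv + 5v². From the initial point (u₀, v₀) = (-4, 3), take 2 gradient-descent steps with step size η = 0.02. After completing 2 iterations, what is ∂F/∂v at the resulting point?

∇F = (10u + 3v, 3u + 10v)
(u₁, v₁) = (-4, 3) − 0.02·(-31, 18) = (-3.38, 2.64)
(u₂, v₂) = (-3.38, 2.64) − 0.02·(-25.88, 16.26) = (-2.8624, 2.3148)
∂F/∂v at (-2.8624, 2.3148) = 14.5608

14.5608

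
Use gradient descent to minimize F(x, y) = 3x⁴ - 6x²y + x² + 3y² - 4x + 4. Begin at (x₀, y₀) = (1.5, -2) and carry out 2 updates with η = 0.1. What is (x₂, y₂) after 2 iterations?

∇F = (12x³ - 12xy + 2x - 4, -6x² + 6y)
Step 1: at (1.5, -2), ∇F = (75.5, -25.5) → (1.5, -2) − 0.1·(75.5, -25.5) = (-6.05, 0.55)
Step 2: at (-6.05, 0.55), ∇F = (-2633.5115, -216.315) → (-6.05, 0.55) − 0.1·(-2633.5115, -216.315) = (257.30115, 22.1815)

(257.30115, 22.1815)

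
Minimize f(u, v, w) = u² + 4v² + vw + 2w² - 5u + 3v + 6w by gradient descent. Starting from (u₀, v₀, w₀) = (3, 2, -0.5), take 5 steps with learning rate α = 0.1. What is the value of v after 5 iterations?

∇f = (2u - 5, 8v + w + 3, v + 4w + 6)
(u₁, v₁, w₁) = (3, 2, -0.5) − 0.1·(1, 18.5, 6) = (2.9, 0.15, -1.1)
(u₂, v₂, w₂) = (2.9, 0.15, -1.1) − 0.1·(0.8, 3.1, 1.75) = (2.82, -0.16, -1.275)
(u₃, v₃, w₃) = (2.82, -0.16, -1.275) − 0.1·(0.64, 0.445, 0.74) = (2.756, -0.2045, -1.349)
(u₄, v₄, w₄) = (2.756, -0.2045, -1.349) − 0.1·(0.512, 0.015, 0.3995) = (2.7048, -0.206, -1.38895)
(u₅, v₅, w₅) = (2.7048, -0.206, -1.38895) − 0.1·(0.4096, -0.03695, 0.2382) = (2.66384, -0.202305, -1.41277)
v = -0.202305

-0.202305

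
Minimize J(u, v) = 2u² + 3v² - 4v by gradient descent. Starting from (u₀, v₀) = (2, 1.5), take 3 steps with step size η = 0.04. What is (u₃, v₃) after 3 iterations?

(1.185408, 1.03248)

∇J = (4u, 6v - 4)
(u₁, v₁) = (2, 1.5) − 0.04·(8, 5) = (1.68, 1.3)
(u₂, v₂) = (1.68, 1.3) − 0.04·(6.72, 3.8) = (1.4112, 1.148)
(u₃, v₃) = (1.4112, 1.148) − 0.04·(5.6448, 2.888) = (1.185408, 1.03248)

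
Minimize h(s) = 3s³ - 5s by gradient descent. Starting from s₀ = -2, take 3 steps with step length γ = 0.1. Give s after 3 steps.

-733.5626729

h′(s) = 9s² - 5
s₁ = -2 − 0.1·31 = -5.1
s₂ = -5.1 − 0.1·229.09 = -28.009
s₃ = -28.009 − 0.1·7055.536729 = -733.5626729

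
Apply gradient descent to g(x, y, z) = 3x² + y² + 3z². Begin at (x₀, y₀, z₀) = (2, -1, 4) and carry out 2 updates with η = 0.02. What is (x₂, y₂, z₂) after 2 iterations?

(1.5488, -0.9216, 3.0976)

∇g = (6x, 2y, 6z)
Step 1: at (2, -1, 4), ∇g = (12, -2, 24) → (2, -1, 4) − 0.02·(12, -2, 24) = (1.76, -0.96, 3.52)
Step 2: at (1.76, -0.96, 3.52), ∇g = (10.56, -1.92, 21.12) → (1.76, -0.96, 3.52) − 0.02·(10.56, -1.92, 21.12) = (1.5488, -0.9216, 3.0976)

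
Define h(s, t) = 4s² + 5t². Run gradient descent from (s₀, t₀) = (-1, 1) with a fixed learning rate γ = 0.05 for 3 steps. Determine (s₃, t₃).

(-0.216, 0.125)

∇h = (8s, 10t)
Step 1: at (-1, 1), ∇h = (-8, 10) → (-1, 1) − 0.05·(-8, 10) = (-0.6, 0.5)
Step 2: at (-0.6, 0.5), ∇h = (-4.8, 5) → (-0.6, 0.5) − 0.05·(-4.8, 5) = (-0.36, 0.25)
Step 3: at (-0.36, 0.25), ∇h = (-2.88, 2.5) → (-0.36, 0.25) − 0.05·(-2.88, 2.5) = (-0.216, 0.125)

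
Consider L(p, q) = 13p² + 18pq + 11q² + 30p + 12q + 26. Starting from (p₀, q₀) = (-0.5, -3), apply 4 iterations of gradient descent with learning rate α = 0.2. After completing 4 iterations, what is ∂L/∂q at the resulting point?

∇L = (26p + 18q + 30, 18p + 22q + 12)
Step 1: at (-0.5, -3), ∇L = (-37, -63) → (-0.5, -3) − 0.2·(-37, -63) = (6.9, 9.6)
Step 2: at (6.9, 9.6), ∇L = (382.2, 347.4) → (6.9, 9.6) − 0.2·(382.2, 347.4) = (-69.54, -59.88)
Step 3: at (-69.54, -59.88), ∇L = (-2855.88, -2557.08) → (-69.54, -59.88) − 0.2·(-2855.88, -2557.08) = (501.636, 451.536)
Step 4: at (501.636, 451.536), ∇L = (21200.184, 18975.24) → (501.636, 451.536) − 0.2·(21200.184, 18975.24) = (-3738.4008, -3343.512)
∂L/∂q at (-3738.4008, -3343.512) = -140836.4784

-140836.4784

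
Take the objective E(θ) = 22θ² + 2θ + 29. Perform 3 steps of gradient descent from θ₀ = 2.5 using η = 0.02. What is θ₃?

-0.041056

E′(θ) = 44θ + 2
θ₁ = 2.5 − 0.02·112 = 0.26
θ₂ = 0.26 − 0.02·13.44 = -0.0088
θ₃ = -0.0088 − 0.02·1.6128 = -0.041056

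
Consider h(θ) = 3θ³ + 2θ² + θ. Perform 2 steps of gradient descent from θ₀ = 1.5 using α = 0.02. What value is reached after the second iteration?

h′(θ) = 9θ² + 4θ + 1
Step 1: h′(1.5) = 27.25; θ₁ = 1.5 − 0.02·27.25 = 0.955
Step 2: h′(0.955) = 13.028225; θ₂ = 0.955 − 0.02·13.028225 = 0.6944355

0.6944355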